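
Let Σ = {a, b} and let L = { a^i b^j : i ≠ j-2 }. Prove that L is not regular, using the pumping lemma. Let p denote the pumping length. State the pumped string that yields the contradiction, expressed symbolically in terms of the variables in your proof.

a^{p+p!} b^{p+p!+2}

Toward a contradiction, assume L is regular with pumping length p.
Choose w = a^p b^{p+p!+2}. Since p ≠ (p+p!+2)-2 = p+p!, w ∈ L; and |w| ≥ p.
Write w = xyz as guaranteed by the lemma, with |xy| ≤ p and |y| > 0.
Because |xy| ≤ p and w begins with p copies of a, we have y = a^k with 1 ≤ k ≤ p.
Since 1 ≤ k ≤ p, k divides p!; set t = 1 + p!/k. Then xy^t z has p + (p!/k)·k = p + p! copies of a. Now the a-count is p+p! and (b-count)-2 = (p+p!+2)-2 = p+p!, so i ≠ j-2 fails. So xy^t z = a^{p+p!} b^{p+p!+2} ∉ L.
This is a contradiction; hence L is not regular.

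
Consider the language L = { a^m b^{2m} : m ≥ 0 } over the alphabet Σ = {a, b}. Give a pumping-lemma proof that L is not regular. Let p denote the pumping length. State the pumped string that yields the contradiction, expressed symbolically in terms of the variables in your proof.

Assume L is regular; let p be its pumping constant.
Let w = a^p b^{2p} ∈ L; note |w| = 3p ≥ p.
The pumping lemma gives a decomposition w = xyz where |xy| ≤ p and y is nonempty.
Since the first p symbols of w are all a's and |xy| ≤ p, y lies entirely in the leading a-block: y = a^k for some k with 1 ≤ k ≤ p.
Pump with i = 2: xy^2z = a^{p+k} b^{2p}. For this to lie in L we would need 2p = 2(p+k), which forces k = 0. But k ≥ 1, so xy^2z ∉ L.
This contradicts the pumping lemma, so L is not regular.

a^{p+k} b^{2p}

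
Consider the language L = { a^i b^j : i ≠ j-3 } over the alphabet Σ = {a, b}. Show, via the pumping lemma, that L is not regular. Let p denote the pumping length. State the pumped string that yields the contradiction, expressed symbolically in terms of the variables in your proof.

a^{p+p!} b^{p+p!+3}

Assume L is regular. Let p be the pumping length given by the pumping lemma.
Choose w = a^p b^{p+p!+3}. Since p ≠ (p+p!+3)-3 = p+p!, w ∈ L; and |w| ≥ p.
The pumping lemma gives a decomposition w = xyz where |xy| ≤ p and y is nonempty.
Since the first p symbols of w are all a's and |xy| ≤ p, y lies entirely in the leading a-block: y = a^k for some k with 1 ≤ k ≤ p.
Since 1 ≤ k ≤ p, k divides p!; set t = 1 + p!/k. Then xy^t z has p + (p!/k)·k = p + p! copies of a. Now the a-count is p+p! and (b-count)-3 = (p+p!+3)-3 = p+p!, so i ≠ j-3 fails. So xy^t z = a^{p+p!} b^{p+p!+3} ∉ L.
This is a contradiction; hence L is not regular.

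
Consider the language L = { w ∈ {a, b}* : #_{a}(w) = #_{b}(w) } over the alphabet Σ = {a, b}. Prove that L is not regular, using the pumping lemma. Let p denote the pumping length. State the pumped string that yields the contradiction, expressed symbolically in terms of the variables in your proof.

a^{p+k} b^p

Toward a contradiction, assume L is regular with pumping length p.
Choose w = a^p b^p ∈ L with |w| = 2p ≥ p.
Write w = xyz as guaranteed by the lemma, with |xy| ≤ p and |y| > 0.
Since the first p symbols of w are all a's and |xy| ≤ p, y lies entirely in the leading a-block: y = a^k for some k with 1 ≤ k ≤ p.
Pump with i = 2: xy^2z = a^{p+k} b^p has p+k occurrences of a but only p of b. Since k ≥ 1 the counts differ, so xy^2z ∉ L.
This is a contradiction; hence L is not regular.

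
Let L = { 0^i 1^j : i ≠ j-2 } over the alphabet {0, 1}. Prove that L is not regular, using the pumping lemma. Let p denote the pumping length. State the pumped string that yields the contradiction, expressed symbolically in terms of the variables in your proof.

Assume L is regular. Let p be the pumping length given by the pumping lemma.
Choose w = 0^p 1^{p+p!+2}. Since p ≠ (p+p!+2)-2 = p+p!, w ∈ L; and |w| ≥ p.
By the pumping lemma, w = xyz with |xy| ≤ p and |y| > 0.
Since the first p symbols of w are all 0's and |xy| ≤ p, y lies entirely in the leading 0-block: y = 0^k for some k with 1 ≤ k ≤ p.
Since 1 ≤ k ≤ p, k divides p!; set t = 1 + p!/k. Then xy^t z has p + (p!/k)·k = p + p! copies of 0. Now the 0-count is p+p! and (1-count)-2 = (p+p!+2)-2 = p+p!, so i ≠ j-2 fails. So xy^t z = 0^{p+p!} 1^{p+p!+2} ∉ L.
This contradicts the pumping lemma, so L is not regular.

0^{p+p!} 1^{p+p!+2}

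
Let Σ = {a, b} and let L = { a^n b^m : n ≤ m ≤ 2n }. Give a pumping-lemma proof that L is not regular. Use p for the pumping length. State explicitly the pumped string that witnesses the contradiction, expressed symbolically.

a^{p+k} b^p

Assume L is regular. Let p be the pumping length given by the pumping lemma.
Take w = a^p b^p ∈ L (since p ≤ p ≤ 2p), with |w| = 2p ≥ p.
The pumping lemma gives a decomposition w = xyz where |xy| ≤ p and y is nonempty.
Because |xy| ≤ p and w begins with p copies of a, we have y = a^k with 1 ≤ k ≤ p.
Pump with i = 2: xy^2z = a^{p+k} b^p. Now n = p+k > p = m, so the condition n ≤ m fails. Thus xy^2z ∉ L.
This is a contradiction; hence L is not regular.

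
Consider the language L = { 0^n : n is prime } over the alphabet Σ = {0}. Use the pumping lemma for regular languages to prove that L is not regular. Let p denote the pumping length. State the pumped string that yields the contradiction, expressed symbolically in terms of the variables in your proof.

Toward a contradiction, assume L is regular with pumping length p.
Let q be a prime with q ≥ p+2 (infinitely many primes exist), and take w = 0^q ∈ L with |w| = q ≥ p.
Write w = xyz as guaranteed by the lemma, with |xy| ≤ p and |y| > 0.
Then y = 0^k for some k with 1 ≤ k ≤ p.
Since 1 ≤ k ≤ p, |xz| = q-k. Pump with i = q+1: |xy^{q+1}z| = (q-k)+(q+1)k = q+qk = q(1+k), which is composite (both factors ≥ 2). So xy^{q+1}z = 0^{q(1+k)} ∉ L.
This is a contradiction; hence L is not regular.

0^{q(1+k)}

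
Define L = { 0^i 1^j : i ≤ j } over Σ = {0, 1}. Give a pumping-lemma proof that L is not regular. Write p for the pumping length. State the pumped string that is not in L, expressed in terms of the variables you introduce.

0^{p+k} 1^p

Assume L is regular; let p be its pumping constant.
Choose w = 0^p 1^p ∈ L, with |w| = 2p ≥ p.
The pumping lemma gives a decomposition w = xyz where |xy| ≤ p and y is nonempty.
Since the first p symbols of w are all 0's and |xy| ≤ p, y lies entirely in the leading 0-block: y = 0^k for some k with 1 ≤ k ≤ p.
Consider xy^2z = 0^{p+k} 1^p. Since k ≥ 1, the 0-count p+k exceeds the 1-count p, so i ≤ j fails; thus xy^2z ∉ L.
This contradicts the pumping lemma, so L is not regular.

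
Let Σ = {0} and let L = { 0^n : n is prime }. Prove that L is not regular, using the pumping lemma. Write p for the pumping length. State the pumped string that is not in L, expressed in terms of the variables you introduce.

0^{q(1+k)}

Assume L is regular; let p be its pumping constant.
Let q be a prime with q ≥ p+2 (infinitely many primes exist), and take w = 0^q ∈ L with |w| = q ≥ p.
The pumping lemma gives a decomposition w = xyz where |xy| ≤ p and |y| ≥ 1.
Then y = 0^k for some k with 1 ≤ k ≤ p.
Since 1 ≤ k ≤ p, |xz| = q-k. Pump with i = q+1: |xy^{q+1}z| = (q-k)+(q+1)k = q+qk = q(1+k), which is composite (both factors ≥ 2). So xy^{q+1}z = 0^{q(1+k)} ∉ L.
This contradicts the pumping lemma, so L is not regular.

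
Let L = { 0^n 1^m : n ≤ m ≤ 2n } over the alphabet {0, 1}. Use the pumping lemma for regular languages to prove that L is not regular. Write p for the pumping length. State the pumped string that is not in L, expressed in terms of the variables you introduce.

0^{p+k} 1^p

Toward a contradiction, assume L is regular with pumping length p.
Take w = 0^p 1^p ∈ L (since p ≤ p ≤ 2p), with |w| = 2p ≥ p.
Write w = xyz as guaranteed by the lemma, with |xy| ≤ p and |y| ≥ 1.
The first p characters of w are 0's, so xy (and hence y) consists only of 0's. Write y = 0^k, 1 ≤ k ≤ p.
Pump with i = 2: xy^2z = 0^{p+k} 1^p. Now n = p+k > p = m, so the condition n ≤ m fails. Thus xy^2z ∉ L.
Contradiction. Therefore L is not regular.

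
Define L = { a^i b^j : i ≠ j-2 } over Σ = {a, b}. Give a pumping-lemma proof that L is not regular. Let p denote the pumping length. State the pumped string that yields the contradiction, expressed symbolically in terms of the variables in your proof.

Assume L is regular. Let p be the pumping length given by the pumping lemma.
Choose w = a^p b^{p+p!+2}. Since p ≠ (p+p!+2)-2 = p+p!, w ∈ L; and |w| ≥ p.
By the pumping lemma, w = xyz with |xy| ≤ p and |y| ≥ 1.
Because |xy| ≤ p and w begins with p copies of a, we have y = a^k with 1 ≤ k ≤ p.
Since 1 ≤ k ≤ p, k divides p!; set t = 1 + p!/k. Then xy^t z has p + (p!/k)·k = p + p! copies of a. Now the a-count is p+p! and (b-count)-2 = (p+p!+2)-2 = p+p!, so i ≠ j-2 fails. So xy^t z = a^{p+p!} b^{p+p!+2} ∉ L.
This is a contradiction; hence L is not regular.

a^{p+p!} b^{p+p!+2}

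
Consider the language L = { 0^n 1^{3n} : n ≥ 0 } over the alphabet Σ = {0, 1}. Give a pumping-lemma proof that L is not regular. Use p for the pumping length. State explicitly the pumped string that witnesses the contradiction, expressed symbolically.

Assume L is regular. Let p be the pumping length given by the pumping lemma.
Choose w = 0^p 1^{3p}, which is in L with |w| = 4p ≥ p.
The pumping lemma gives a decomposition w = xyz where |xy| ≤ p and y is nonempty.
Since the first p symbols of w are all 0's and |xy| ≤ p, y lies entirely in the leading 0-block: y = 0^k for some k with 1 ≤ k ≤ p.
Pump with i = 2: xy^2z = 0^{p+k} 1^{3p}. For this to lie in L we would need 3p = 3(p+k), which forces k = 0. But k ≥ 1, so xy^2z ∉ L.
This contradicts the pumping lemma, so L is not regular.

0^{p+k} 1^{3p}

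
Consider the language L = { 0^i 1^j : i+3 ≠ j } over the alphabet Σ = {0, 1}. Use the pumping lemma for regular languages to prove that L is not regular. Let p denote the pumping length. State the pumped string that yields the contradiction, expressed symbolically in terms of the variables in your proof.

0^{p+p!} 1^{p+p!+3}

Assume L is regular; let p be its pumping constant.
Choose w = 0^p 1^{p+p!+3}. Since p ≠ (p+p!+3)-3 = p+p!, w ∈ L; and |w| ≥ p.
Write w = xyz as guaranteed by the lemma, with |xy| ≤ p and y is nonempty.
Since the first p symbols of w are all 0's and |xy| ≤ p, y lies entirely in the leading 0-block: y = 0^k for some k with 1 ≤ k ≤ p.
Since 1 ≤ k ≤ p, k divides p!; set t = 1 + p!/k. Then xy^t z has p + (p!/k)·k = p + p! copies of 0. Now the 0-count is p+p! and (1-count)-3 = (p+p!+3)-3 = p+p!, so i+3 ≠ j fails. So xy^t z = 0^{p+p!} 1^{p+p!+3} ∉ L.
This is a contradiction; hence L is not regular.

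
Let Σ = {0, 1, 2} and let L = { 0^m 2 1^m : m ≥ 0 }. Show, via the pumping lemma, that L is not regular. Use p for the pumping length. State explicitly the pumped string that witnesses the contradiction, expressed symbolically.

0^{p+k} 2 1^p

Toward a contradiction, assume L is regular with pumping length p.
Take w = 0^p 2 1^p ∈ L with |w| = 2p+1 ≥ p.
The pumping lemma gives a decomposition w = xyz where |xy| ≤ p and |y| > 0.
Since the first p symbols of w are all 0's and |xy| ≤ p, y lies entirely in the leading 0-block: y = 0^k for some k with 1 ≤ k ≤ p.
Pump with i = 2: xy^2z = 0^{p+k} 2 1^p, which would require p+k = p. But k ≥ 1, so xy^2z ∉ L.
This is a contradiction; hence L is not regular.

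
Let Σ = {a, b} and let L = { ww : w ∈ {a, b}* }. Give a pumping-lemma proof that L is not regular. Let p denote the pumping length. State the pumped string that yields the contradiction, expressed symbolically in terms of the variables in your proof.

Toward a contradiction, assume L is regular with pumping length p.
Take w = a^p b^p a^p b^p = uu where u = a^pb^p; then w ∈ L and |w| = 4p ≥ p.
By the pumping lemma, w = xyz with |xy| ≤ p and y is nonempty.
Because |xy| ≤ p and w begins with p copies of a, we have y = a^k with 1 ≤ k ≤ p.
Pump with i = 2: xy^2z = a^{p+k} b^p a^p b^p, of length 4p+k. Suppose this equals vv. The string starts with a and ends with b, so v does too; thus the boundary between the two copies of v is a b→a transition. There is exactly one such transition, at position 2p+k, so |v| = 2p+k and |vv| = 4p+2k ≠ 4p+k since k ≥ 1. So xy^2z ∉ L.
This is a contradiction; hence L is not regular.

a^{p+k} b^p a^p b^p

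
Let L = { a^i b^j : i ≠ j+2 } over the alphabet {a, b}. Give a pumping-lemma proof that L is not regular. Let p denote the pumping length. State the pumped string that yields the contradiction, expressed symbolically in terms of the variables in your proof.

Toward a contradiction, assume L is regular with pumping length p.
Choose w = a^p b^{p+p!-2}. Since p ≠ (p+p!-2)+2 = p+p!, w ∈ L; and |w| ≥ p.
Write w = xyz as guaranteed by the lemma, with |xy| ≤ p and y is nonempty.
The first p characters of w are a's, so xy (and hence y) consists only of a's. Write y = a^k, 1 ≤ k ≤ p.
Since 1 ≤ k ≤ p, k divides p!; set t = 1 + p!/k. Then xy^t z has p + (p!/k)·k = p + p! copies of a. Now the a-count is p+p! and (b-count)+2 = (p+p!-2)+2 = p+p!, so i ≠ j+2 fails. So xy^t z = a^{p+p!} b^{p+p!-2} ∉ L.
This is a contradiction; hence L is not regular.

a^{p+p!} b^{p+p!-2}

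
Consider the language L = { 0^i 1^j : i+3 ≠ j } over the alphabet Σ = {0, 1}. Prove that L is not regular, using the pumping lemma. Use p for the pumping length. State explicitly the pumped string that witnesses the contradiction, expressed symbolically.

0^{p+p!} 1^{p+p!+3}

Assume L is regular; let p be its pumping constant.
Choose w = 0^p 1^{p+p!+3}. Since p ≠ (p+p!+3)-3 = p+p!, w ∈ L; and |w| ≥ p.
Write w = xyz as guaranteed by the lemma, with |xy| ≤ p and |y| > 0.
The first p characters of w are 0's, so xy (and hence y) consists only of 0's. Write y = 0^k, 1 ≤ k ≤ p.
Since 1 ≤ k ≤ p, k divides p!; set t = 1 + p!/k. Then xy^t z has p + (p!/k)·k = p + p! copies of 0. Now the 0-count is p+p! and (1-count)-3 = (p+p!+3)-3 = p+p!, so i+3 ≠ j fails. So xy^t z = 0^{p+p!} 1^{p+p!+3} ∉ L.
This contradicts the pumping lemma, so L is not regular.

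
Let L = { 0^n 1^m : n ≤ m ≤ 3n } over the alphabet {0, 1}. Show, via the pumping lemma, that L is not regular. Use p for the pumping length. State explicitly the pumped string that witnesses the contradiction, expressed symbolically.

Assume L is regular; let p be its pumping constant.
Take w = 0^p 1^p ∈ L (since p ≤ p ≤ 3p), with |w| = 2p ≥ p.
By the pumping lemma, w = xyz with |xy| ≤ p and |y| ≥ 1.
Because |xy| ≤ p and w begins with p copies of 0, we have y = 0^k with 1 ≤ k ≤ p.
Pump with i = 2: xy^2z = 0^{p+k} 1^p. Now n = p+k > p = m, so the condition n ≤ m fails. Thus xy^2z ∉ L.
This contradicts the pumping lemma, so L is not regular.

0^{p+k} 1^p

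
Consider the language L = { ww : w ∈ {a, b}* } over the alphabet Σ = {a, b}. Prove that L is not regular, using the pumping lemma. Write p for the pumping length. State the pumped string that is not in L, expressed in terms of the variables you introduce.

a^{p+k} b^p a^p b^p

Assume L is regular. Let p be the pumping length given by the pumping lemma.
Take w = a^p b^p a^p b^p = uu where u = a^pb^p; then w ∈ L and |w| = 4p ≥ p.
By the pumping lemma, w = xyz with |xy| ≤ p and y is nonempty.
Since the first p symbols of w are all a's and |xy| ≤ p, y lies entirely in the leading a-block: y = a^k for some k with 1 ≤ k ≤ p.
Pump with i = 2: xy^2z = a^{p+k} b^p a^p b^p, of length 4p+k. Suppose this equals vv. The string starts with a and ends with b, so v does too; thus the boundary between the two copies of v is a b→a transition. There is exactly one such transition, at position 2p+k, so |v| = 2p+k and |vv| = 4p+2k ≠ 4p+k since k ≥ 1. So xy^2z ∉ L.
This is a contradiction; hence L is not regular.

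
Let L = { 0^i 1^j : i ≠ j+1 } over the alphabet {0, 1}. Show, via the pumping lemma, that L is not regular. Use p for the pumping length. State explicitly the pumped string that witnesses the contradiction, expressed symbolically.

0^{p+p!} 1^{p+p!-1}

Assume L is regular; let p be its pumping constant.
Choose w = 0^p 1^{p+p!-1}. Since p ≠ (p+p!-1)+1 = p+p!, w ∈ L; and |w| ≥ p.
By the pumping lemma, w = xyz with |xy| ≤ p and |y| > 0.
Since the first p symbols of w are all 0's and |xy| ≤ p, y lies entirely in the leading 0-block: y = 0^k for some k with 1 ≤ k ≤ p.
Since 1 ≤ k ≤ p, k divides p!; set t = 1 + p!/k. Then xy^t z has p + (p!/k)·k = p + p! copies of 0. Now the 0-count is p+p! and (1-count)+1 = (p+p!-1)+1 = p+p!, so i ≠ j+1 fails. So xy^t z = 0^{p+p!} 1^{p+p!-1} ∉ L.
Contradiction. Therefore L is not regular.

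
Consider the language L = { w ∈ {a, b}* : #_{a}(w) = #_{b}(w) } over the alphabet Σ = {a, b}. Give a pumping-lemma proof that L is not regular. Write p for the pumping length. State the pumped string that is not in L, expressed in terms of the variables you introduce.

Assume L is regular. Let p be the pumping length given by the pumping lemma.
Choose w = a^p b^p ∈ L with |w| = 2p ≥ p.
The pumping lemma gives a decomposition w = xyz where |xy| ≤ p and y is nonempty.
Since the first p symbols of w are all a's and |xy| ≤ p, y lies entirely in the leading a-block: y = a^k for some k with 1 ≤ k ≤ p.
Pump with i = 2: xy^2z = a^{p+k} b^p has p+k occurrences of a but only p of b. Since k ≥ 1 the counts differ, so xy^2z ∉ L.
This contradicts the pumping lemma, so L is not regular.

a^{p+k} b^p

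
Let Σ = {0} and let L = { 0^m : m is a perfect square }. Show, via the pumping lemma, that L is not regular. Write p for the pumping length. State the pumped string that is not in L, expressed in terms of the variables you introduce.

0^{p²+k}

Assume L is regular; let p be its pumping constant.
Take w = 0^{p²} ∈ L with |w| = p² ≥ p.
Write w = xyz as guaranteed by the lemma, with |xy| ≤ p and y is nonempty.
Then y = 0^k for some k with 1 ≤ k ≤ p.
Pump with i = 2: xy^2z = 0^{p²+k}. Since 1 ≤ k ≤ p, p² < p²+k ≤ p²+p < (p+1)², so p²+k lies strictly between consecutive squares and is not a perfect square. So xy^2z ∉ L.
Contradiction. Therefore L is not regular.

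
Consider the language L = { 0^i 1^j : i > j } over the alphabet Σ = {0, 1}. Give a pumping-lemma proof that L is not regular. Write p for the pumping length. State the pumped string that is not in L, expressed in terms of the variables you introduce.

0^{p+1-k} 1^p

Suppose for contradiction that L is regular, and let p be the pumping length.
Choose w = 0^{p+1} 1^p ∈ L, with |w| = 2p+1 ≥ p.
Write w = xyz as guaranteed by the lemma, with |xy| ≤ p and |y| > 0.
Since the first p symbols of w are all 0's and |xy| ≤ p, y lies entirely in the leading 0-block: y = 0^k for some k with 1 ≤ k ≤ p.
Consider xy^0z = xz = 0^{p+1-k} 1^p. Since k ≥ 1, the 0-count p+1-k is at most p, so i > j fails; thus xz ∉ L.
This contradicts the pumping lemma, so L is not regular.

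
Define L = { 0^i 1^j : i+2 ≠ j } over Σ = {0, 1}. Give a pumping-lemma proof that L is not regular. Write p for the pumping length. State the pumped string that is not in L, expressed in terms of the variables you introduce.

0^{p+p!} 1^{p+p!+2}

Assume L is regular; let p be its pumping constant.
Choose w = 0^p 1^{p+p!+2}. Since p ≠ (p+p!+2)-2 = p+p!, w ∈ L; and |w| ≥ p.
The pumping lemma gives a decomposition w = xyz where |xy| ≤ p and |y| ≥ 1.
The first p characters of w are 0's, so xy (and hence y) consists only of 0's. Write y = 0^k, 1 ≤ k ≤ p.
Since 1 ≤ k ≤ p, k divides p!; set t = 1 + p!/k. Then xy^t z has p + (p!/k)·k = p + p! copies of 0. Now the 0-count is p+p! and (1-count)-2 = (p+p!+2)-2 = p+p!, so i+2 ≠ j fails. So xy^t z = 0^{p+p!} 1^{p+p!+2} ∉ L.
This is a contradiction; hence L is not regular.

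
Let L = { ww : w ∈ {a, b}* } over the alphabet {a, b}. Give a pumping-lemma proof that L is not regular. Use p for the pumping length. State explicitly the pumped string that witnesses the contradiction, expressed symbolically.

Assume L is regular. Let p be the pumping length given by the pumping lemma.
Take w = a^p b^p a^p b^p = uu where u = a^pb^p; then w ∈ L and |w| = 4p ≥ p.
By the pumping lemma, w = xyz with |xy| ≤ p and y is nonempty.
Because |xy| ≤ p and w begins with p copies of a, we have y = a^k with 1 ≤ k ≤ p.
Pump with i = 2: xy^2z = a^{p+k} b^p a^p b^p, of length 4p+k. Suppose this equals vv. The string starts with a and ends with b, so v does too; thus the boundary between the two copies of v is a b→a transition. There is exactly one such transition, at position 2p+k, so |v| = 2p+k and |vv| = 4p+2k ≠ 4p+k since k ≥ 1. So xy^2z ∉ L.
Contradiction. Therefore L is not regular.

a^{p+k} b^p a^p b^p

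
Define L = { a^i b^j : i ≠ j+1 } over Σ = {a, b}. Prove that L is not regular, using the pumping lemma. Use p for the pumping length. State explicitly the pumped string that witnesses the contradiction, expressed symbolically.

a^{p+p!} b^{p+p!-1}

Toward a contradiction, assume L is regular with pumping length p.
Choose w = a^p b^{p+p!-1}. Since p ≠ (p+p!-1)+1 = p+p!, w ∈ L; and |w| ≥ p.
The pumping lemma gives a decomposition w = xyz where |xy| ≤ p and y is nonempty.
Because |xy| ≤ p and w begins with p copies of a, we have y = a^k with 1 ≤ k ≤ p.
Since 1 ≤ k ≤ p, k divides p!; set t = 1 + p!/k. Then xy^t z has p + (p!/k)·k = p + p! copies of a. Now the a-count is p+p! and (b-count)+1 = (p+p!-1)+1 = p+p!, so i ≠ j+1 fails. So xy^t z = a^{p+p!} b^{p+p!-1} ∉ L.
Contradiction. Therefore L is not regular.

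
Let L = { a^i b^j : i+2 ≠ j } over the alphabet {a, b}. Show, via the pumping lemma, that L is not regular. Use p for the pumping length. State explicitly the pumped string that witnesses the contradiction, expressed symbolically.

a^{p+p!} b^{p+p!+2}

Assume L is regular; let p be its pumping constant.
Choose w = a^p b^{p+p!+2}. Since p ≠ (p+p!+2)-2 = p+p!, w ∈ L; and |w| ≥ p.
By the pumping lemma, w = xyz with |xy| ≤ p and |y| ≥ 1.
The first p characters of w are a's, so xy (and hence y) consists only of a's. Write y = a^k, 1 ≤ k ≤ p.
Since 1 ≤ k ≤ p, k divides p!; set t = 1 + p!/k. Then xy^t z has p + (p!/k)·k = p + p! copies of a. Now the a-count is p+p! and (b-count)-2 = (p+p!+2)-2 = p+p!, so i+2 ≠ j fails. So xy^t z = a^{p+p!} b^{p+p!+2} ∉ L.
This is a contradiction; hence L is not regular.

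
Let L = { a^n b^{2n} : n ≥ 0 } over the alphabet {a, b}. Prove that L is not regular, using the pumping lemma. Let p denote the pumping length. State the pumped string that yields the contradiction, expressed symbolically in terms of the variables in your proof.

a^{p+k} b^{2p}

Suppose for contradiction that L is regular, and let p be the pumping length.
Choose w = a^p b^{2p}, which is in L with |w| = 3p ≥ p.
The pumping lemma gives a decomposition w = xyz where |xy| ≤ p and |y| > 0.
Since the first p symbols of w are all a's and |xy| ≤ p, y lies entirely in the leading a-block: y = a^k for some k with 1 ≤ k ≤ p.
Pump with i = 2: xy^2z = a^{p+k} b^{2p}. For this to lie in L we would need 2p = 2(p+k), which forces k = 0. But k ≥ 1, so xy^2z ∉ L.
Contradiction. Therefore L is not regular.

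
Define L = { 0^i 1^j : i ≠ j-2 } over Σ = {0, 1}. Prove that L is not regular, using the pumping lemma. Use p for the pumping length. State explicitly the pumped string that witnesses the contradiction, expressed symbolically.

0^{p+p!} 1^{p+p!+2}

Assume L is regular. Let p be the pumping length given by the pumping lemma.
Choose w = 0^p 1^{p+p!+2}. Since p ≠ (p+p!+2)-2 = p+p!, w ∈ L; and |w| ≥ p.
The pumping lemma gives a decomposition w = xyz where |xy| ≤ p and y is nonempty.
The first p characters of w are 0's, so xy (and hence y) consists only of 0's. Write y = 0^k, 1 ≤ k ≤ p.
Since 1 ≤ k ≤ p, k divides p!; set t = 1 + p!/k. Then xy^t z has p + (p!/k)·k = p + p! copies of 0. Now the 0-count is p+p! and (1-count)-2 = (p+p!+2)-2 = p+p!, so i ≠ j-2 fails. So xy^t z = 0^{p+p!} 1^{p+p!+2} ∉ L.
Contradiction. Therefore L is not regular.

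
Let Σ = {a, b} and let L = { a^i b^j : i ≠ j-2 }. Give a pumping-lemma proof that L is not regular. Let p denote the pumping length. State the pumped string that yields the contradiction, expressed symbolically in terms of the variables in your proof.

a^{p+p!} b^{p+p!+2}

Suppose for contradiction that L is regular, and let p be the pumping length.
Choose w = a^p b^{p+p!+2}. Since p ≠ (p+p!+2)-2 = p+p!, w ∈ L; and |w| ≥ p.
By the pumping lemma, w = xyz with |xy| ≤ p and |y| ≥ 1.
Because |xy| ≤ p and w begins with p copies of a, we have y = a^k with 1 ≤ k ≤ p.
Since 1 ≤ k ≤ p, k divides p!; set t = 1 + p!/k. Then xy^t z has p + (p!/k)·k = p + p! copies of a. Now the a-count is p+p! and (b-count)-2 = (p+p!+2)-2 = p+p!, so i ≠ j-2 fails. So xy^t z = a^{p+p!} b^{p+p!+2} ∉ L.
This contradicts the pumping lemma, so L is not regular.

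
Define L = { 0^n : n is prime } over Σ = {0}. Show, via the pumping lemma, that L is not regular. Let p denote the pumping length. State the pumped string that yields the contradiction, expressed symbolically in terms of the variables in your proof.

Assume L is regular; let p be its pumping constant.
Let q be a prime with q ≥ p+2 (infinitely many primes exist), and take w = 0^q ∈ L with |w| = q ≥ p.
The pumping lemma gives a decomposition w = xyz where |xy| ≤ p and |y| ≥ 1.
Then y = 0^k for some k with 1 ≤ k ≤ p.
Since 1 ≤ k ≤ p, |xz| = q-k. Pump with i = q+1: |xy^{q+1}z| = (q-k)+(q+1)k = q+qk = q(1+k), which is composite (both factors ≥ 2). So xy^{q+1}z = 0^{q(1+k)} ∉ L.
This contradicts the pumping lemma, so L is not regular.

0^{q(1+k)}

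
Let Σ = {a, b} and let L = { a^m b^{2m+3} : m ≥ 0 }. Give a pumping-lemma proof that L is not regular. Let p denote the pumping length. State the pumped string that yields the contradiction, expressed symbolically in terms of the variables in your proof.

Assume L is regular. Let p be the pumping length given by the pumping lemma.
Take w = a^p b^{2p+3}. Then w ∈ L and |w| = 3p+3 ≥ p.
Write w = xyz as guaranteed by the lemma, with |xy| ≤ p and |y| ≥ 1.
Because |xy| ≤ p and w begins with p copies of a, we have y = a^k with 1 ≤ k ≤ p.
Pump with i = 2: xy^2z = a^{p+k} b^{2p+3}. For this to lie in L we would need 2p+3 = 2(p+k)+3, which forces k = 0. But k ≥ 1, so xy^2z ∉ L.
This is a contradiction; hence L is not regular.

a^{p+k} b^{2p+3}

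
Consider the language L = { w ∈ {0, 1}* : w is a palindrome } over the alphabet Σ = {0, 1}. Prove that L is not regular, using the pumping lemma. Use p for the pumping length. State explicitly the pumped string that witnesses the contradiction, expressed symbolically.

0^{p+k} 1 0^p

Assume L is regular. Let p be the pumping length given by the pumping lemma.
Take w = 0^p 1 0^p, a palindrome of length 2p+1 ≥ p.
The pumping lemma gives a decomposition w = xyz where |xy| ≤ p and |y| ≥ 1.
Because |xy| ≤ p and w begins with p copies of 0, we have y = 0^k with 1 ≤ k ≤ p.
Pump with i = 2: xy^2z = 0^{p+k} 1 0^p. Its reverse is 0^p 1 0^{p+k}, which differs from xy^2z since k ≥ 1. So xy^2z is not a palindrome and xy^2z ∉ L.
This is a contradiction; hence L is not regular.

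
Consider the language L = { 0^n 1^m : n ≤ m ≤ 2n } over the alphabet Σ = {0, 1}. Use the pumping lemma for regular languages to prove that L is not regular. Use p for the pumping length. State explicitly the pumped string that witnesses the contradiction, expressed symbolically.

Assume L is regular; let p be its pumping constant.
Take w = 0^p 1^p ∈ L (since p ≤ p ≤ 2p), with |w| = 2p ≥ p.
By the pumping lemma, w = xyz with |xy| ≤ p and |y| > 0.
Since the first p symbols of w are all 0's and |xy| ≤ p, y lies entirely in the leading 0-block: y = 0^k for some k with 1 ≤ k ≤ p.
Pump with i = 2: xy^2z = 0^{p+k} 1^p. Now n = p+k > p = m, so the condition n ≤ m fails. Thus xy^2z ∉ L.
This contradicts the pumping lemma, so L is not regular.

0^{p+k} 1^p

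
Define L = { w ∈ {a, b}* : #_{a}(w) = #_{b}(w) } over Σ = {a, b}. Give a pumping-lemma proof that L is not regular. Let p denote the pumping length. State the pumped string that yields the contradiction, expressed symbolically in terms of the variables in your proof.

Toward a contradiction, assume L is regular with pumping length p.
Choose w = a^p b^p ∈ L with |w| = 2p ≥ p.
The pumping lemma gives a decomposition w = xyz where |xy| ≤ p and y is nonempty.
Because |xy| ≤ p and w begins with p copies of a, we have y = a^k with 1 ≤ k ≤ p.
Pump with i = 2: xy^2z = a^{p+k} b^p has p+k occurrences of a but only p of b. Since k ≥ 1 the counts differ, so xy^2z ∉ L.
This is a contradiction; hence L is not regular.

a^{p+k} b^p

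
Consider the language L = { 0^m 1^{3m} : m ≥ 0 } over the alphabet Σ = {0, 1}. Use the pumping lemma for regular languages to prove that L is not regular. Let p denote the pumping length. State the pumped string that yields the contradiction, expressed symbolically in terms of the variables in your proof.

Suppose for contradiction that L is regular, and let p be the pumping length.
Let w = 0^p 1^{3p} ∈ L; note |w| = 4p ≥ p.
Write w = xyz as guaranteed by the lemma, with |xy| ≤ p and |y| ≥ 1.
The first p characters of w are 0's, so xy (and hence y) consists only of 0's. Write y = 0^k, 1 ≤ k ≤ p.
Pump with i = 2: xy^2z = 0^{p+k} 1^{3p}. For this to lie in L we would need 3p = 3(p+k), which forces k = 0. But k ≥ 1, so xy^2z ∉ L.
This is a contradiction; hence L is not regular.

0^{p+k} 1^{3p}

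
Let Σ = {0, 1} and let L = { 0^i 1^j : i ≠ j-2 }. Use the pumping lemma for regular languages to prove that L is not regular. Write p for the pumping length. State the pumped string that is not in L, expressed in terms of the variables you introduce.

0^{p+p!} 1^{p+p!+2}

Suppose for contradiction that L is regular, and let p be the pumping length.
Choose w = 0^p 1^{p+p!+2}. Since p ≠ (p+p!+2)-2 = p+p!, w ∈ L; and |w| ≥ p.
Write w = xyz as guaranteed by the lemma, with |xy| ≤ p and y is nonempty.
Because |xy| ≤ p and w begins with p copies of 0, we have y = 0^k with 1 ≤ k ≤ p.
Since 1 ≤ k ≤ p, k divides p!; set t = 1 + p!/k. Then xy^t z has p + (p!/k)·k = p + p! copies of 0. Now the 0-count is p+p! and (1-count)-2 = (p+p!+2)-2 = p+p!, so i ≠ j-2 fails. So xy^t z = 0^{p+p!} 1^{p+p!+2} ∉ L.
This is a contradiction; hence L is not regular.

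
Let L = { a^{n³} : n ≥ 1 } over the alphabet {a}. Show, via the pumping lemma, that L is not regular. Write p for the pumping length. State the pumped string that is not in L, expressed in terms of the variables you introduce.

a^{p³+k}

Assume L is regular. Let p be the pumping length given by the pumping lemma.
Take w = a^{p³} ∈ L with |w| = p³ ≥ p.
The pumping lemma gives a decomposition w = xyz where |xy| ≤ p and |y| ≥ 1.
Then y = a^k for some k with 1 ≤ k ≤ p.
Pump with i = 2: xy^2z = a^{p³+k}. Since 1 ≤ k ≤ p, p³ < p³+k ≤ p³+p < p³+3p²+3p+1 = (p+1)³, so p³+k is not a perfect cube. So xy^2z ∉ L.
This contradicts the pumping lemma, so L is not regular.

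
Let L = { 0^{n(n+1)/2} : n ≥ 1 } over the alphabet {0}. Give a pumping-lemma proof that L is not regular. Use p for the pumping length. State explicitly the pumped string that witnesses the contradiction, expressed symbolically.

0^{p(p+1)/2+k}

Suppose for contradiction that L is regular, and let p be the pumping length.
Take w = 0^{p(p+1)/2} ∈ L with |w| = p(p+1)/2 ≥ p.
Write w = xyz as guaranteed by the lemma, with |xy| ≤ p and |y| > 0.
Then y = 0^k for some k with 1 ≤ k ≤ p.
Pump with i = 2: xy^2z = 0^{p(p+1)/2+k}. Since 1 ≤ k ≤ p, p(p+1)/2 < p(p+1)/2+k ≤ p(p+1)/2+p < (p+1)(p+2)/2, so p(p+1)/2+k is strictly between consecutive triangular numbers. So xy^2z ∉ L.
Contradiction. Therefore L is not regular.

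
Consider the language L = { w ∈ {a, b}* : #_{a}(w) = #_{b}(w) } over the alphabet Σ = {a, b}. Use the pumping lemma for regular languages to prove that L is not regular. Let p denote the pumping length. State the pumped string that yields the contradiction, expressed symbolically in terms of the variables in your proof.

a^{p+k} b^p

Assume L is regular; let p be its pumping constant.
Choose w = a^p b^p ∈ L with |w| = 2p ≥ p.
By the pumping lemma, w = xyz with |xy| ≤ p and |y| > 0.
The first p characters of w are a's, so xy (and hence y) consists only of a's. Write y = a^k, 1 ≤ k ≤ p.
Pump with i = 2: xy^2z = a^{p+k} b^p has p+k occurrences of a but only p of b. Since k ≥ 1 the counts differ, so xy^2z ∉ L.
This is a contradiction; hence L is not regular.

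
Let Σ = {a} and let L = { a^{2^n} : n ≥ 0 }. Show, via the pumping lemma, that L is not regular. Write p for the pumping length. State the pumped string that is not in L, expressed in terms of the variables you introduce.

a^{2^p+k}

Toward a contradiction, assume L is regular with pumping length p.
Take w = a^{2^p} ∈ L with |w| = 2^p ≥ p.
The pumping lemma gives a decomposition w = xyz where |xy| ≤ p and |y| > 0.
Then y = a^k for some k with 1 ≤ k ≤ p.
Pump with i = 2: xy^2z = a^{2^p+k}. Since 1 ≤ k ≤ p < 2^p, we have 2^p < 2^p+k < 2^{p+1}, so 2^p+k is not a power of 2. So xy^2z ∉ L.
This is a contradiction; hence L is not regular.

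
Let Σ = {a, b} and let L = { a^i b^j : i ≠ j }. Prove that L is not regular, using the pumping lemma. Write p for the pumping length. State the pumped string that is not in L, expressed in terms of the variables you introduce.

Assume L is regular; let p be its pumping constant.
Choose w = a^p b^{p+p!}. Since p ≠ p+p!, w ∈ L; and |w| ≥ p.
Write w = xyz as guaranteed by the lemma, with |xy| ≤ p and |y| ≥ 1.
Because |xy| ≤ p and w begins with p copies of a, we have y = a^k with 1 ≤ k ≤ p.
Since 1 ≤ k ≤ p, k divides p!; set t = 1 + p!/k. Then xy^t z has p + (p!/k)·k = p + p! copies of a. Now the a-count equals the b-count, so i ≠ j fails. So xy^t z = a^{p+p!} b^{p+p!} ∉ L.
This is a contradiction; hence L is not regular.

a^{p+p!} b^{p+p!}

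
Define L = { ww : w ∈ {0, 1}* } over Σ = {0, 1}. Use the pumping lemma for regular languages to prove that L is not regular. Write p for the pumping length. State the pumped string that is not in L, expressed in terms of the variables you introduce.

Assume L is regular. Let p be the pumping length given by the pumping lemma.
Take w = 0^p 1^p 0^p 1^p = uu where u = 0^p1^p; then w ∈ L and |w| = 4p ≥ p.
Write w = xyz as guaranteed by the lemma, with |xy| ≤ p and |y| ≥ 1.
The first p characters of w are 0's, so xy (and hence y) consists only of 0's. Write y = 0^k, 1 ≤ k ≤ p.
Pump with i = 2: xy^2z = 0^{p+k} 1^p 0^p 1^p, of length 4p+k. Suppose this equals vv. The string starts with 0 and ends with 1, so v does too; thus the boundary between the two copies of v is a 1→0 transition. There is exactly one such transition, at position 2p+k, so |v| = 2p+k and |vv| = 4p+2k ≠ 4p+k since k ≥ 1. So xy^2z ∉ L.
This contradicts the pumping lemma, so L is not regular.

0^{p+k} 1^p 0^p 1^p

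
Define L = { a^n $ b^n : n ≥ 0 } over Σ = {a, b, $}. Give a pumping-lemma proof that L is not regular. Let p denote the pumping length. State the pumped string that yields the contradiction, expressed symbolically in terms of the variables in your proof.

a^{p+k} $ b^p

Assume L is regular; let p be its pumping constant.
Take w = a^p $ b^p ∈ L with |w| = 2p+1 ≥ p.
Write w = xyz as guaranteed by the lemma, with |xy| ≤ p and |y| > 0.
The first p characters of w are a's, so xy (and hence y) consists only of a's. Write y = a^k, 1 ≤ k ≤ p.
Pump with i = 2: xy^2z = a^{p+k} $ b^p, which would require p+k = p. But k ≥ 1, so xy^2z ∉ L.
Contradiction. Therefore L is not regular.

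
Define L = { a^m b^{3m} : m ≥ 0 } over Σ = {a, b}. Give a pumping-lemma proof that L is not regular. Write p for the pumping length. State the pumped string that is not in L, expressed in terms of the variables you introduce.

Assume L is regular; let p be its pumping constant.
Let w = a^p b^{3p} ∈ L; note |w| = 4p ≥ p.
By the pumping lemma, w = xyz with |xy| ≤ p and |y| > 0.
Since the first p symbols of w are all a's and |xy| ≤ p, y lies entirely in the leading a-block: y = a^k for some k with 1 ≤ k ≤ p.
Pump with i = 2: xy^2z = a^{p+k} b^{3p}. For this to lie in L we would need 3p = 3(p+k), which forces k = 0. But k ≥ 1, so xy^2z ∉ L.
This is a contradiction; hence L is not regular.

a^{p+k} b^{3p}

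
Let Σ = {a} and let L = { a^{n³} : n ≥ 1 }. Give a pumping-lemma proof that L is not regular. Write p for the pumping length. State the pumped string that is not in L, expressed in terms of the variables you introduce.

Assume L is regular; let p be its pumping constant.
Take w = a^{p³} ∈ L with |w| = p³ ≥ p.
The pumping lemma gives a decomposition w = xyz where |xy| ≤ p and y is nonempty.
Then y = a^k for some k with 1 ≤ k ≤ p.
Pump with i = 2: xy^2z = a^{p³+k}. Since 1 ≤ k ≤ p, p³ < p³+k ≤ p³+p < p³+3p²+3p+1 = (p+1)³, so p³+k is not a perfect cube. So xy^2z ∉ L.
Contradiction. Therefore L is not regular.

a^{p³+k}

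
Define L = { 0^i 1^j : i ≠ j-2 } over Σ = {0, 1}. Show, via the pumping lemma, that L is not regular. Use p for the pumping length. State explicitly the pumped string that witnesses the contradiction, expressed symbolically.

Suppose for contradiction that L is regular, and let p be the pumping length.
Choose w = 0^p 1^{p+p!+2}. Since p ≠ (p+p!+2)-2 = p+p!, w ∈ L; and |w| ≥ p.
By the pumping lemma, w = xyz with |xy| ≤ p and |y| ≥ 1.
Since the first p symbols of w are all 0's and |xy| ≤ p, y lies entirely in the leading 0-block: y = 0^k for some k with 1 ≤ k ≤ p.
Since 1 ≤ k ≤ p, k divides p!; set t = 1 + p!/k. Then xy^t z has p + (p!/k)·k = p + p! copies of 0. Now the 0-count is p+p! and (1-count)-2 = (p+p!+2)-2 = p+p!, so i ≠ j-2 fails. So xy^t z = 0^{p+p!} 1^{p+p!+2} ∉ L.
This contradicts the pumping lemma, so L is not regular.

0^{p+p!} 1^{p+p!+2}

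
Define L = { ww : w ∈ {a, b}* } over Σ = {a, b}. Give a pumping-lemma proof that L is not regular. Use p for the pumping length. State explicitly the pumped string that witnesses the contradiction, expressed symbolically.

a^{p+k} b^p a^p b^p

Suppose for contradiction that L is regular, and let p be the pumping length.
Take w = a^p b^p a^p b^p = uu where u = a^pb^p; then w ∈ L and |w| = 4p ≥ p.
The pumping lemma gives a decomposition w = xyz where |xy| ≤ p and y is nonempty.
Since the first p symbols of w are all a's and |xy| ≤ p, y lies entirely in the leading a-block: y = a^k for some k with 1 ≤ k ≤ p.
Pump with i = 2: xy^2z = a^{p+k} b^p a^p b^p, of length 4p+k. Suppose this equals vv. The string starts with a and ends with b, so v does too; thus the boundary between the two copies of v is a b→a transition. There is exactly one such transition, at position 2p+k, so |v| = 2p+k and |vv| = 4p+2k ≠ 4p+k since k ≥ 1. So xy^2z ∉ L.
This contradicts the pumping lemma, so L is not regular.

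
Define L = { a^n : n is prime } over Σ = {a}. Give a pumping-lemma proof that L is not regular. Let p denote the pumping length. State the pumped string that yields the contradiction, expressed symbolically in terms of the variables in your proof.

Toward a contradiction, assume L is regular with pumping length p.
Let q be a prime with q ≥ p+2 (infinitely many primes exist), and take w = a^q ∈ L with |w| = q ≥ p.
Write w = xyz as guaranteed by the lemma, with |xy| ≤ p and |y| ≥ 1.
Then y = a^k for some k with 1 ≤ k ≤ p.
Since 1 ≤ k ≤ p, |xz| = q-k. Pump with i = q+1: |xy^{q+1}z| = (q-k)+(q+1)k = q+qk = q(1+k), which is composite (both factors ≥ 2). So xy^{q+1}z = a^{q(1+k)} ∉ L.
Contradiction. Therefore L is not regular.

a^{q(1+k)}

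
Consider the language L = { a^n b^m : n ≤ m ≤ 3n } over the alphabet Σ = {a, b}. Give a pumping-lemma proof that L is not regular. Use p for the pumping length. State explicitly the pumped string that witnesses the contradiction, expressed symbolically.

a^{p+k} b^p

Suppose for contradiction that L is regular, and let p be the pumping length.
Take w = a^p b^p ∈ L (since p ≤ p ≤ 3p), with |w| = 2p ≥ p.
By the pumping lemma, w = xyz with |xy| ≤ p and y is nonempty.
The first p characters of w are a's, so xy (and hence y) consists only of a's. Write y = a^k, 1 ≤ k ≤ p.
Pump with i = 2: xy^2z = a^{p+k} b^p. Now n = p+k > p = m, so the condition n ≤ m fails. Thus xy^2z ∉ L.
This is a contradiction; hence L is not regular.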